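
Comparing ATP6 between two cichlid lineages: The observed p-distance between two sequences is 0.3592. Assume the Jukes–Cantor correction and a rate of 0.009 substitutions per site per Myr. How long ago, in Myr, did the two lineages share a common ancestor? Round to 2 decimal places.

27.16

d = −(3/4) ln(1 − 4p/3) = −0.75 ln(1 − 0.478933) = −0.75 ln(0.521067)
  = −0.75 × (-0.651877) = 0.488908 substitutions/site.
Under a molecular clock d = 2μt, so t = d/(2μ) = 0.488908 / (2 × 0.009) = 27.16 Myr.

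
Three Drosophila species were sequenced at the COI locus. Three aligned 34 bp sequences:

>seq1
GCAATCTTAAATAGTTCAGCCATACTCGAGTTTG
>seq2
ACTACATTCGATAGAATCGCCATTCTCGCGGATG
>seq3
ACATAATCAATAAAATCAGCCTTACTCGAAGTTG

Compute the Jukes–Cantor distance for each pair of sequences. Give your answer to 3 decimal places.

d(seq1,seq2) = 0.597, d(seq1,seq3) = 0.477, d(seq2,seq3) = 0.824

seq1–seq2: 14/34 sites differ → p ≈ 0.411765, d = −0.75 ln(1 − 0.54902) = 0.597249 ≈ 0.597.
seq1–seq3: 12/34 sites differ → p ≈ 0.352941, d = −0.75 ln(1 − 0.470588) = 0.476991 ≈ 0.477.
seq2–seq3: 17/34 sites differ → p = 0.5, d = −0.75 ln(1 − 0.666667) = 0.823960 ≈ 0.824.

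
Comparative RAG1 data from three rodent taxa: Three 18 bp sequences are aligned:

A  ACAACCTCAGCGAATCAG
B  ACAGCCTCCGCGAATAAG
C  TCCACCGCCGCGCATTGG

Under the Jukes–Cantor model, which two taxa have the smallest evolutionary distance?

A–B: 3/18 differ, p = 0.167, d = 0.188.
A–C: 7/18 differ, p = 0.389, d = 0.548.
B–C: 7/18 differ, p = 0.389, d = 0.548.
The smallest distance is between A and B.

A and B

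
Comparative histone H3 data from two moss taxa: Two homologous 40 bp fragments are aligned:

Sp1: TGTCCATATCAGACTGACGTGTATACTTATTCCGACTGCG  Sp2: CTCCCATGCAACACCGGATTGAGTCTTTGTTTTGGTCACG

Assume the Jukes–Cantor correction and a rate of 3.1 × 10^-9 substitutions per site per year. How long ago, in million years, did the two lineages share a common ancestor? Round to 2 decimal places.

The sequences differ at 22 of 40 sites, so p = 22/40 = 0.55.
d = −(3/4) ln(1 − 4p/3) = −0.75 ln(1 − 0.733333) = −0.75 ln(0.266667)
  = −0.75 × (-1.321755) = 0.991316 substitutions/site.
Under a molecular clock d = 2μt, so t = d/(2μ) = 0.991316 / (2 × 3.1 × 10^-9) = 159.89 million years.

159.89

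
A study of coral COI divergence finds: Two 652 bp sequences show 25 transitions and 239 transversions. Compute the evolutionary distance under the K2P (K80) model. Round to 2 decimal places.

P = 25/652 ≈ 0.038344 and Q = 239/652 ≈ 0.366564.
Under the Kimura two-parameter model, d = −½ ln(1 − 2P − Q) − ¼ ln(1 − 2Q).
1 − 2P − Q = 0.556748, giving −½ ln(0.556748) = 0.292821.
1 − 2Q = 0.266872, giving −¼ ln(0.266872) = 0.330247.
d = 0.292821 + 0.330247 = 0.623068.

0.62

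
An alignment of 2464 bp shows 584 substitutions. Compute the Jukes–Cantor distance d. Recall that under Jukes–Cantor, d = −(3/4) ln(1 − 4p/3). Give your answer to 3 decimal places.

p = 584/2464 ≈ 0.237013.
d = −(3/4) ln(1 − 4p/3) = −0.75 ln(1 − 0.316017) = −0.75 ln(0.683983)
  = −0.75 × (-0.379822) = 0.284867 substitutions/site.

0.285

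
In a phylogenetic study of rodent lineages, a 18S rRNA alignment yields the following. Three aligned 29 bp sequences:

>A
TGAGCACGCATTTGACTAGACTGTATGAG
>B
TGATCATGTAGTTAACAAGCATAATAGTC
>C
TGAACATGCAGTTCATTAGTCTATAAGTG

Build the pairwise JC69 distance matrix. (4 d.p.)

d(A,B) = 0.7739, d(A,C) = 0.4006, d(B,C) = 0.4618

A–B: 14/29 sites differ → p ≈ 0.482759, d = −0.75 ln(1 − 0.643679) = 0.773942 ≈ 0.7739.
A–C: 9/29 sites differ → p ≈ 0.310345, d = −0.75 ln(1 − 0.413793) = 0.400562 ≈ 0.4006.
B–C: 10/29 sites differ → p ≈ 0.344828, d = −0.75 ln(1 − 0.459771) = 0.461822 ≈ 0.4618.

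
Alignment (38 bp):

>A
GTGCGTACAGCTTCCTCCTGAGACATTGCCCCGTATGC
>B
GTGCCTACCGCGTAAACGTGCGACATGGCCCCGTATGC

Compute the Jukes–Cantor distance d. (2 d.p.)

The sequences differ at 9 of 38 sites (5, 9, 12, 14, 15, 16, 18, 21, 27), so p = 9/38 ≈ 0.236842.
d = −(3/4) ln(1 − 4p/3) = −0.75 ln(1 − 0.315789) = −0.75 ln(0.684211)
  = −0.75 × (-0.379489) = 0.284617 substitutions/site.

0.28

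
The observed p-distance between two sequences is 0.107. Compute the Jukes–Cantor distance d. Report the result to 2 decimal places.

d = −(3/4) ln(1 − 4p/3) = −0.75 ln(1 − 0.142667) = −0.75 ln(0.857333)
  = −0.75 × (-0.153929) = 0.115447 substitutions/site.

0.12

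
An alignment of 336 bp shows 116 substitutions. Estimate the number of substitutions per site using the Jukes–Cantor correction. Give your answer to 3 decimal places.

0.463

p = 116/336 ≈ 0.345238.
d = −(3/4) ln(1 − 4p/3) = −0.75 ln(1 − 0.460317) = −0.75 ln(0.539683)
  = −0.75 × (-0.616773) = 0.462580 substitutions/site.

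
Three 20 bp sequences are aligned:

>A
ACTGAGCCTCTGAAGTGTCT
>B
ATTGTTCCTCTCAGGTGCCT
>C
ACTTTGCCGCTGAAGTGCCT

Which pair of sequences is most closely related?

A and C

A–B: 6/20 differ, p = 0.300, d = 0.383.
A–C: 4/20 differ, p = 0.200, d = 0.233.
B–C: 6/20 differ, p = 0.300, d = 0.383.
The smallest distance is between A and C.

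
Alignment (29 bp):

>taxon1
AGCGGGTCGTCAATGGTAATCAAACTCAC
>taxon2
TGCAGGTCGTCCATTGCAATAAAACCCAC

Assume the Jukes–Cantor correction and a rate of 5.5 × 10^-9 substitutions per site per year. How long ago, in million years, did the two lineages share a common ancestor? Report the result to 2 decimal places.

The sequences differ at 7 of 29 sites (1, 4, 12, 15, 17, 21, 26), so p = 7/29 ≈ 0.241379.
d = −(3/4) ln(1 − 4p/3) = −0.75 ln(1 − 0.321839) = −0.75 ln(0.678161)
  = −0.75 × (-0.388371) = 0.291278 substitutions/site.
Under a molecular clock d = 2μt, so t = d/(2μ) = 0.291278 / (2 × 5.5 × 10^-9) = 26.48 million years.

26.48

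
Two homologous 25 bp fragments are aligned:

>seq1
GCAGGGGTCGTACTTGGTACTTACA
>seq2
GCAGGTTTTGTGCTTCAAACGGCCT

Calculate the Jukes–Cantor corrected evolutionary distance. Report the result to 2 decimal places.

0.66

The sequences differ at 11 of 25 sites, so p = 11/25 = 0.44.
d = −(3/4) ln(1 − 4p/3) = −0.75 ln(1 − 0.586667) = −0.75 ln(0.413333)
  = −0.75 × (-0.883502) = 0.662627 substitutions/site.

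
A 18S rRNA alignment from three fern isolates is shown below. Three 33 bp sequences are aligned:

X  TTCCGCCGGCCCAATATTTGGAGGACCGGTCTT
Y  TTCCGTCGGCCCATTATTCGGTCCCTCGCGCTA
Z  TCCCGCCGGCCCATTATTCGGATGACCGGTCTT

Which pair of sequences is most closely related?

X and Z

X–Y: 11/33 differ, p = 0.333, d = 0.441.
X–Z: 4/33 differ, p = 0.121, d = 0.132.
Y–Z: 10/33 differ, p = 0.303, d = 0.388.
The smallest distance is between X and Z.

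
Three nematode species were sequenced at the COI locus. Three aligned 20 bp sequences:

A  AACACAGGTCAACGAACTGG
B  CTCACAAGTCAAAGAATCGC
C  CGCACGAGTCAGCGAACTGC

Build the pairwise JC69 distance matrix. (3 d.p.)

A–B: 7/20 sites differ → p = 0.35, d = −0.75 ln(1 − 0.466667) = 0.471457 ≈ 0.471.
A–C: 6/20 sites differ → p = 0.3, d = −0.75 ln(1 − 0.4) = 0.383119 ≈ 0.383.
B–C: 6/20 sites differ → p = 0.3, d = −0.75 ln(1 − 0.4) = 0.383119 ≈ 0.383.

d(A,B) = 0.471, d(A,C) = 0.383, d(B,C) = 0.383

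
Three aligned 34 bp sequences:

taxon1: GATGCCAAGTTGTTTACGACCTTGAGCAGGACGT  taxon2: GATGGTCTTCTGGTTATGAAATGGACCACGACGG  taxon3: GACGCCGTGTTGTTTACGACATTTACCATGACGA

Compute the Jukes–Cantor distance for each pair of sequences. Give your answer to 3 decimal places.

taxon1–taxon2: 14/34 sites differ → p ≈ 0.411765, d = −0.75 ln(1 − 0.54902) = 0.597249 ≈ 0.597.
taxon1–taxon3: 8/34 sites differ → p ≈ 0.235294, d = −0.75 ln(1 − 0.313725) = 0.282358 ≈ 0.282.
taxon2–taxon3: 13/34 sites differ → p ≈ 0.382353, d = −0.75 ln(1 − 0.509804) = 0.534712 ≈ 0.535.

d(taxon1,taxon2) = 0.597, d(taxon1,taxon3) = 0.282, d(taxon2,taxon3) = 0.535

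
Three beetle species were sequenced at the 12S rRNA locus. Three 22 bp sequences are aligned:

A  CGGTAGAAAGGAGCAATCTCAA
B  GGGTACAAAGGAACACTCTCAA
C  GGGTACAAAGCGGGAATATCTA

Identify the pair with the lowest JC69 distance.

A and B

A–B: 4/22 differ, p = 0.182, d = 0.208.
A–C: 7/22 differ, p = 0.318, d = 0.414.
B–C: 7/22 differ, p = 0.318, d = 0.414.
The smallest distance is between A and B.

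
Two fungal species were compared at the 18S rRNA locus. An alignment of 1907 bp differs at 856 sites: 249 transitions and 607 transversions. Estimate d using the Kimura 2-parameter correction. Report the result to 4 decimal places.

0.6862

P = 249/1907 ≈ 0.130572 and Q = 607/1907 ≈ 0.318301.
Under the Kimura two-parameter model, d = −½ ln(1 − 2P − Q) − ¼ ln(1 − 2Q).
1 − 2P − Q = 0.420555, giving −½ ln(0.420555) = 0.433090.
1 − 2Q = 0.363398, giving −¼ ln(0.363398) = 0.253064.
d = 0.433090 + 0.253064 = 0.686154.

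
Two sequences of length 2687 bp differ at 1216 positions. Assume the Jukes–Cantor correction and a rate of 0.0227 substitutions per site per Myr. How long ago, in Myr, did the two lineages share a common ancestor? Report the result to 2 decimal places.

15.28

p = 1216/2687 ≈ 0.452549.
d = −(3/4) ln(1 − 4p/3) = −0.75 ln(1 − 0.603399) = −0.75 ln(0.396601)
  = −0.75 × (-0.924825) = 0.693619 substitutions/site.
Under a molecular clock d = 2μt, so t = d/(2μ) = 0.693619 / (2 × 0.0227) = 15.28 Myr.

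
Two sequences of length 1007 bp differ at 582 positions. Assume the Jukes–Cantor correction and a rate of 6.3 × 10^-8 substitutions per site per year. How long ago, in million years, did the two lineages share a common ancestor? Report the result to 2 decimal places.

p = 582/1007 ≈ 0.577954.
d = −(3/4) ln(1 − 4p/3) = −0.75 ln(1 − 0.770605) = −0.75 ln(0.229395)
  = −0.75 × (-1.472310) = 1.104233 substitutions/site.
Under a molecular clock d = 2μt, so t = d/(2μ) = 1.104233 / (2 × 6.3 × 10^-8) = 8.76 million years.

8.76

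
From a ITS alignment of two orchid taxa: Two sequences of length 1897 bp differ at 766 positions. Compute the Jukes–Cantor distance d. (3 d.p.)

0.580

p = 766/1897 ≈ 0.403795.
d = −(3/4) ln(1 − 4p/3) = −0.75 ln(1 − 0.538393) = −0.75 ln(0.461607)
  = −0.75 × (-0.773041) = 0.579781 substitutions/site.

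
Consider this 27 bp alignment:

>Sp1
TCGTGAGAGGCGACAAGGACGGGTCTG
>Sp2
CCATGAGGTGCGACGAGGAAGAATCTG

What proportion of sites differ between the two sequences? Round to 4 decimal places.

0.2963

The sequences differ at 8 of 27 positions (sites 1, 3, 8, 9, 15, 20, 22, 23).
p = 8/27 = 0.296296… ≈ 0.2963 (to 4 d.p.).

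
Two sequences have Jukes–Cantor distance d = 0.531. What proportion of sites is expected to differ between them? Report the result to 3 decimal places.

p = (3/4)(1 − e^(−4d/3)) = 0.75 × (1 − e^(-0.708)) = 0.75 × (1 − 0.492628) = 0.380529.

0.381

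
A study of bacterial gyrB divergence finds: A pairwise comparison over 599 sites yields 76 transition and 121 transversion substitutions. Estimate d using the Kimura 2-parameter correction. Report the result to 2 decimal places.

0.43

P = 76/599 ≈ 0.126878 and Q = 121/599 ≈ 0.202003.
Under the Kimura two-parameter model, d = −½ ln(1 − 2P − Q) − ¼ ln(1 − 2Q).
1 − 2P − Q = 0.544241, giving −½ ln(0.544241) = 0.304182.
1 − 2Q = 0.595994, giving −¼ ln(0.595994) = 0.129381.
d = 0.304182 + 0.129381 = 0.433563.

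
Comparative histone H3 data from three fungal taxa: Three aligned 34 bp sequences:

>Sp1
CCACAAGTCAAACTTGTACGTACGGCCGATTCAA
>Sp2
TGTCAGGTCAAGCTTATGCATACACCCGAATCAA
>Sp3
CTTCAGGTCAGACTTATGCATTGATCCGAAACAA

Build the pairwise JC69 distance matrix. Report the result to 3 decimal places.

Sp1–Sp2: 11/34 sites differ → p ≈ 0.323529, d = −0.75 ln(1 − 0.431372) = 0.423397 ≈ 0.423.
Sp1–Sp3: 13/34 sites differ → p ≈ 0.382353, d = −0.75 ln(1 − 0.509804) = 0.534712 ≈ 0.535.
Sp2–Sp3: 8/34 sites differ → p ≈ 0.235294, d = −0.75 ln(1 − 0.313725) = 0.282358 ≈ 0.282.

d(Sp1,Sp2) = 0.423, d(Sp1,Sp3) = 0.535, d(Sp2,Sp3) = 0.282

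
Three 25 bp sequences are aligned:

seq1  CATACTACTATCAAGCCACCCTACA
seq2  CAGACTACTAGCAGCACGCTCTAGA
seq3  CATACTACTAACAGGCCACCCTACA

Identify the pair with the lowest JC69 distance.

seq1–seq2: 8/25 differ, p = 0.320, d = 0.417.
seq1–seq3: 2/25 differ, p = 0.080, d = 0.085.
seq2–seq3: 7/25 differ, p = 0.280, d = 0.351.
The smallest distance is between seq1 and seq3.

seq1 and seq3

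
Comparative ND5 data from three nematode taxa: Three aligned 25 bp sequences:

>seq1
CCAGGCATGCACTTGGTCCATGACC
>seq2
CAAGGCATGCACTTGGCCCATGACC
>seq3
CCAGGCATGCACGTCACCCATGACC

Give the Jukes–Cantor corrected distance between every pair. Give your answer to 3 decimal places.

seq1–seq2: 2/25 sites differ → p = 0.08, d = −0.75 ln(1 − 0.106667) = 0.084597 ≈ 0.085.
seq1–seq3: 4/25 sites differ → p = 0.16, d = −0.75 ln(1 − 0.213333) = 0.179963 ≈ 0.180.
seq2–seq3: 4/25 sites differ → p = 0.16, d = −0.75 ln(1 − 0.213333) = 0.179963 ≈ 0.180.

d(seq1,seq2) = 0.085, d(seq1,seq3) = 0.180, d(seq2,seq3) = 0.180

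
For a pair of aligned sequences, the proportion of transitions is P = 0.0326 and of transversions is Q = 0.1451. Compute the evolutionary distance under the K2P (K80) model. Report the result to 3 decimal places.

Under the Kimura two-parameter model, d = −½ ln(1 − 2P − Q) − ¼ ln(1 − 2Q).
1 − 2P − Q = 0.7897, giving −½ ln(0.7897) = 0.118051.
1 − 2Q = 0.7098, giving −¼ ln(0.7098) = 0.085693.
d = 0.118051 + 0.085693 = 0.203744.

0.204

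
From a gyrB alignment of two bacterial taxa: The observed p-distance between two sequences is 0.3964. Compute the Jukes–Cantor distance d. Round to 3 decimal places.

d = −(3/4) ln(1 − 4p/3) = −0.75 ln(1 − 0.528533) = −0.75 ln(0.471467)
  = −0.75 × (-0.751906) = 0.563930 substitutions/site.

0.564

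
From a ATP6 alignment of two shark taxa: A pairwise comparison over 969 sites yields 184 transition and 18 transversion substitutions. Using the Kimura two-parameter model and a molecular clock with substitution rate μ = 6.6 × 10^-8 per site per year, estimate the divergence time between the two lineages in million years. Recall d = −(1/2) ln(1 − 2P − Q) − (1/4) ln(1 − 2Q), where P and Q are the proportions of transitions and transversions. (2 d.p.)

2.00

P = 184/969 ≈ 0.189886 and Q = 18/969 ≈ 0.018576.
Under the Kimura two-parameter model, d = −½ ln(1 − 2P − Q) − ¼ ln(1 − 2Q).
1 − 2P − Q = 0.601652, giving −½ ln(0.601652) = 0.254038.
1 − 2Q = 0.962848, giving −¼ ln(0.962848) = 0.009465.
d = 0.254038 + 0.009465 = 0.263503.
Under a molecular clock d = 2μt, so t = d/(2μ) = 0.263503 / (2 × 6.6 × 10^-8) = 2.00 million years.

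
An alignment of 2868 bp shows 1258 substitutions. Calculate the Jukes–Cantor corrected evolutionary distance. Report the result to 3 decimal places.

p = 1258/2868 ≈ 0.438633.
d = −(3/4) ln(1 − 4p/3) = −0.75 ln(1 − 0.584844) = −0.75 ln(0.415156)
  = −0.75 × (-0.879101) = 0.659326 substitutions/site.

0.659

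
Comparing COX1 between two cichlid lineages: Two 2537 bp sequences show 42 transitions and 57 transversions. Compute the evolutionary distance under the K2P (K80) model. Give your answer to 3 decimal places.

0.040

P = 42/2537 ≈ 0.016555 and Q = 57/2537 ≈ 0.022467.
Under the Kimura two-parameter model, d = −½ ln(1 − 2P − Q) − ¼ ln(1 − 2Q).
1 − 2P − Q = 0.944423, giving −½ ln(0.944423) = 0.028591.
1 − 2Q = 0.955066, giving −¼ ln(0.955066) = 0.011494.
d = 0.028591 + 0.011494 = 0.040085.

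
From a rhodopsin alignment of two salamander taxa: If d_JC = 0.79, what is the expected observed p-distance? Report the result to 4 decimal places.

0.4884

p = (3/4)(1 − e^(−4d/3)) = 0.75 × (1 − e^(-1.053333)) = 0.75 × (1 − 0.348773) = 0.488420.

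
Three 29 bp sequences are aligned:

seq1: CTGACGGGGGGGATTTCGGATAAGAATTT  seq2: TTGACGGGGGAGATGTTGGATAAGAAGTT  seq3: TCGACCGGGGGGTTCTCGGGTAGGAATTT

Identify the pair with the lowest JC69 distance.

seq1 and seq2

seq1–seq2: 5/29 differ, p = 0.172, d = 0.196.
seq1–seq3: 7/29 differ, p = 0.241, d = 0.291.
seq2–seq3: 9/29 differ, p = 0.310, d = 0.401.
The smallest distance is between seq1 and seq2.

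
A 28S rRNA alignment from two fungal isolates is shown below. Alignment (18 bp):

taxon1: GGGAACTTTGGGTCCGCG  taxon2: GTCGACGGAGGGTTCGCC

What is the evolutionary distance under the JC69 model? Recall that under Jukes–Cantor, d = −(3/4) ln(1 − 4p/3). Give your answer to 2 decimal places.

0.67

The sequences differ at 8 of 18 sites (2, 3, 4, 7, 8, 9, 14, 18), so p = 8/18 ≈ 0.444444.
d = −(3/4) ln(1 − 4p/3) = −0.75 ln(1 − 0.592592) = −0.75 ln(0.407408)
  = −0.75 × (-0.897940) = 0.673455 substitutions/site.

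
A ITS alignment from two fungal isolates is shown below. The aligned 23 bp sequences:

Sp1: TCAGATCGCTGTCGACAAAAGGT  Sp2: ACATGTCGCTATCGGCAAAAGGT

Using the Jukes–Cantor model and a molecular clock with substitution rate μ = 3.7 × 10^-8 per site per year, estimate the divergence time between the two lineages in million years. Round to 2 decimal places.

3.47

The sequences differ at 5 of 23 sites (1, 4, 5, 11, 15), so p = 5/23 ≈ 0.217391.
d = −(3/4) ln(1 − 4p/3) = −0.75 ln(1 − 0.289855) = −0.75 ln(0.710145)
  = −0.75 × (-0.342286) = 0.256715 substitutions/site.
Under a molecular clock d = 2μt, so t = d/(2μ) = 0.256715 / (2 × 3.7 × 10^-8) = 3.47 million years.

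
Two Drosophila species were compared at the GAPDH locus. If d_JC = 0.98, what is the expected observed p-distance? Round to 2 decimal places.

p = (3/4)(1 − e^(−4d/3)) = 0.75 × (1 − e^(-1.306667)) = 0.75 × (1 − 0.270721) = 0.546959.

0.55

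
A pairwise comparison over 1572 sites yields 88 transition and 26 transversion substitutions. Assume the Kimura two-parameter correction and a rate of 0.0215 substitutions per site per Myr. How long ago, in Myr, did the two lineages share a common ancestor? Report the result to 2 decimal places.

P = 88/1572 ≈ 0.05598 and Q = 26/1572 ≈ 0.016539.
Under the Kimura two-parameter model, d = −½ ln(1 − 2P − Q) − ¼ ln(1 − 2Q).
1 − 2P − Q = 0.871501, giving −½ ln(0.871501) = 0.068769.
1 − 2Q = 0.966922, giving −¼ ln(0.966922) = 0.008409.
d = 0.068769 + 0.008409 = 0.077178.
Under a molecular clock d = 2μt, so t = d/(2μ) = 0.077178 / (2 × 0.0215) = 1.79 Myr.

1.79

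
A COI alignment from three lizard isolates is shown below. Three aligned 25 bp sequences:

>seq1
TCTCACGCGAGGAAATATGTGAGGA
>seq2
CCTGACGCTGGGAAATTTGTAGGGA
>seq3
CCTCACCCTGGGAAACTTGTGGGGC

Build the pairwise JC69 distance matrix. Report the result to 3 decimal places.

d(seq1,seq2) = 0.351, d(seq1,seq3) = 0.417, d(seq2,seq3) = 0.233

seq1–seq2: 7/25 sites differ → p = 0.28, d = −0.75 ln(1 − 0.373333) = 0.350505 ≈ 0.351.
seq1–seq3: 8/25 sites differ → p = 0.32, d = −0.75 ln(1 − 0.426667) = 0.417216 ≈ 0.417.
seq2–seq3: 5/25 sites differ → p = 0.2, d = −0.75 ln(1 − 0.266667) = 0.232617 ≈ 0.233.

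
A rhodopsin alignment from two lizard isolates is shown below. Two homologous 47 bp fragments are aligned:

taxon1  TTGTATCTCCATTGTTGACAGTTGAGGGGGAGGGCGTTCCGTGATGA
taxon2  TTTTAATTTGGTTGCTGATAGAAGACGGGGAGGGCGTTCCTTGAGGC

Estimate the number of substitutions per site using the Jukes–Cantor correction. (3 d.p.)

0.380

The sequences differ at 14 of 47 sites, so p = 14/47 ≈ 0.297872.
d = −(3/4) ln(1 − 4p/3) = −0.75 ln(1 − 0.397163) = −0.75 ln(0.602837)
  = −0.75 × (-0.506108) = 0.379581 substitutions/site.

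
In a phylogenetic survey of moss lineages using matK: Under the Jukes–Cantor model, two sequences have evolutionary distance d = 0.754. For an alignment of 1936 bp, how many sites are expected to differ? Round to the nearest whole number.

921

Invert JC69: p = (3/4)(1 − e^(−4d/3)) = 0.75 × (1 − e^(-1.005333)) = 0.75 × (1 − 0.365923) = 0.475558.
Expected differing sites = pL ≈ 0.475558 × 1936 = 920.680288 ≈ 921.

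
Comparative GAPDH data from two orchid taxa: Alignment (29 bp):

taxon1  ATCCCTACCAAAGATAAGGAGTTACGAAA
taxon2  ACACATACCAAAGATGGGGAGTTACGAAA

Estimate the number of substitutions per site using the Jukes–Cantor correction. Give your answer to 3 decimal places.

0.196

The sequences differ at 5 of 29 sites (2, 3, 5, 16, 17), so p = 5/29 ≈ 0.172414.
d = −(3/4) ln(1 − 4p/3) = −0.75 ln(1 − 0.229885) = −0.75 ln(0.770115)
  = −0.75 × (-0.261215) = 0.195911 substitutions/site.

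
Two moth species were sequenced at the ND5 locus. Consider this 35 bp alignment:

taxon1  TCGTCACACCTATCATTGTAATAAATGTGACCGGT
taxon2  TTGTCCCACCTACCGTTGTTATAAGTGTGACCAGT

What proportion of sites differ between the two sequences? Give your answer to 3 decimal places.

0.200

The sequences differ at 7 of 35 positions (sites 2, 6, 13, 15, 20, 25, 33).
p = 7/35 = 0.200.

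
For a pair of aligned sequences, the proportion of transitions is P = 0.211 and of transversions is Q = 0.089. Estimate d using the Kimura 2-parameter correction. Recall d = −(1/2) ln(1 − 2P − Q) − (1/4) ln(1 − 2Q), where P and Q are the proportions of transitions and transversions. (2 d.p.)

Under the Kimura two-parameter model, d = −½ ln(1 − 2P − Q) − ¼ ln(1 − 2Q).
1 − 2P − Q = 0.489, giving −½ ln(0.489) = 0.357696.
1 − 2Q = 0.822, giving −¼ ln(0.822) = 0.049004.
d = 0.357696 + 0.049004 = 0.406700.

0.41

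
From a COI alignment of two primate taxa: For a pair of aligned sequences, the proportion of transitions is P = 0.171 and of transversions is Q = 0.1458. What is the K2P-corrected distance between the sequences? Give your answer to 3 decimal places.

0.421

Under the Kimura two-parameter model, d = −½ ln(1 − 2P − Q) − ¼ ln(1 − 2Q).
1 − 2P − Q = 0.5122, giving −½ ln(0.5122) = 0.334520.
1 − 2Q = 0.7084, giving −¼ ln(0.7084) = 0.086187.
d = 0.334520 + 0.086187 = 0.420707.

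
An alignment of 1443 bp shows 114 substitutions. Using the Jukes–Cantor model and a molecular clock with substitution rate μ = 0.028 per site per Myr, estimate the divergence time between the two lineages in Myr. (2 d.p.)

1.49

p = 114/1443 ≈ 0.079002.
d = −(3/4) ln(1 − 4p/3) = −0.75 ln(1 − 0.105336) = −0.75 ln(0.894664)
  = −0.75 × (-0.111307) = 0.083480 substitutions/site.
Under a molecular clock d = 2μt, so t = d/(2μ) = 0.083480 / (2 × 0.028) = 1.49 Myr.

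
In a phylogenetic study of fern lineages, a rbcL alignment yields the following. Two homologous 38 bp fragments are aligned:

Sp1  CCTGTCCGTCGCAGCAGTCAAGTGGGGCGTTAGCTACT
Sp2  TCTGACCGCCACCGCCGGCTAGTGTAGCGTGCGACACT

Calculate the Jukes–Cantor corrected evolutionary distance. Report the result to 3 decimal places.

0.507

The sequences differ at 14 of 38 sites, so p = 14/38 ≈ 0.368421.
d = −(3/4) ln(1 − 4p/3) = −0.75 ln(1 − 0.491228) = −0.75 ln(0.508772)
  = −0.75 × (-0.675755) = 0.506816 substitutions/site.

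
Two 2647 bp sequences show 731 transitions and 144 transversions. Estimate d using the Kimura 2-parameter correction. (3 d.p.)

0.495

P = 731/2647 ≈ 0.276162 and Q = 144/2647 ≈ 0.054401.
Under the Kimura two-parameter model, d = −½ ln(1 − 2P − Q) − ¼ ln(1 − 2Q).
1 − 2P − Q = 0.393275, giving −½ ln(0.393275) = 0.466623.
1 − 2Q = 0.891198, giving −¼ ln(0.891198) = 0.028797.
d = 0.466623 + 0.028797 = 0.495420.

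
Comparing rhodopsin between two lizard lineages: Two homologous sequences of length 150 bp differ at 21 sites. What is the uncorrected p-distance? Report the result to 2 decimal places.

0.14

p = 21/150 = 0.14.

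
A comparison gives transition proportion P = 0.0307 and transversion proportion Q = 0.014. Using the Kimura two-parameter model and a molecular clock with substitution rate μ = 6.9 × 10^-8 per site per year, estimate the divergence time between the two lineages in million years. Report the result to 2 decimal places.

Under the Kimura two-parameter model, d = −½ ln(1 − 2P − Q) − ¼ ln(1 − 2Q).
1 − 2P − Q = 0.9246, giving −½ ln(0.9246) = 0.039197.
1 − 2Q = 0.972, giving −¼ ln(0.972) = 0.007100.
d = 0.039197 + 0.007100 = 0.046297.
Under a molecular clock d = 2μt, so t = d/(2μ) = 0.046297 / (2 × 6.9 × 10^-8) = 0.34 million years.

0.34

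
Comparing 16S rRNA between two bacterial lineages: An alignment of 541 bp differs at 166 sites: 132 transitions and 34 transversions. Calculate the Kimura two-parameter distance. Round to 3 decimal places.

P = 132/541 ≈ 0.243993 and Q = 34/541 ≈ 0.062847.
Under the Kimura two-parameter model, d = −½ ln(1 − 2P − Q) − ¼ ln(1 − 2Q).
1 − 2P − Q = 0.449167, giving −½ ln(0.449167) = 0.400180.
1 − 2Q = 0.874306, giving −¼ ln(0.874306) = 0.033581.
d = 0.400180 + 0.033581 = 0.433761.

0.434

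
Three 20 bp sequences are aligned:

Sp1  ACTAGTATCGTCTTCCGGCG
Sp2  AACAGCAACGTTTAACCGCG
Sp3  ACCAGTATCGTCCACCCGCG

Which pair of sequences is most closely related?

Sp1 and Sp3

Sp1–Sp2: 8/20 differ, p = 0.400, d = 0.572.
Sp1–Sp3: 4/20 differ, p = 0.200, d = 0.233.
Sp2–Sp3: 6/20 differ, p = 0.300, d = 0.383.
The smallest distance is between Sp1 and Sp3.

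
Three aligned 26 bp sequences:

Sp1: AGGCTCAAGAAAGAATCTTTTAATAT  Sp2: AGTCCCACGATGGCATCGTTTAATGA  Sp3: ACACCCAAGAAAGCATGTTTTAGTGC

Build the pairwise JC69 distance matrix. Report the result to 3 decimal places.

Sp1–Sp2: 9/26 sites differ → p ≈ 0.346154, d = −0.75 ln(1 − 0.461539) = 0.464280 ≈ 0.464.
Sp1–Sp3: 8/26 sites differ → p ≈ 0.307692, d = −0.75 ln(1 − 0.410256) = 0.396050 ≈ 0.396.
Sp2–Sp3: 9/26 sites differ → p ≈ 0.346154, d = −0.75 ln(1 − 0.461539) = 0.464280 ≈ 0.464.

d(Sp1,Sp2) = 0.464, d(Sp1,Sp3) = 0.396, d(Sp2,Sp3) = 0.464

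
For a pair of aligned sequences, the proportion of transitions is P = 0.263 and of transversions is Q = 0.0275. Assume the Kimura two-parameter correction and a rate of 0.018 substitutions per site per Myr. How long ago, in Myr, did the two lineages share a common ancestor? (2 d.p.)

11.59

Under the Kimura two-parameter model, d = −½ ln(1 − 2P − Q) − ¼ ln(1 − 2Q).
1 − 2P − Q = 0.4465, giving −½ ln(0.4465) = 0.403158.
1 − 2Q = 0.945, giving −¼ ln(0.945) = 0.014143.
d = 0.403158 + 0.014143 = 0.417301.
Under a molecular clock d = 2μt, so t = d/(2μ) = 0.417301 / (2 × 0.018) = 11.59 Myr.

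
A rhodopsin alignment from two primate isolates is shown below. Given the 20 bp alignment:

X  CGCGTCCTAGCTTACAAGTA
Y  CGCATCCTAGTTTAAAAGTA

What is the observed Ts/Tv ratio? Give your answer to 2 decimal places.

2.00

Transitions are A↔G and C↔T; transversions are all other mismatches.
Transitions: 2. Transversions: 1.
R = 2/1 = 2.00.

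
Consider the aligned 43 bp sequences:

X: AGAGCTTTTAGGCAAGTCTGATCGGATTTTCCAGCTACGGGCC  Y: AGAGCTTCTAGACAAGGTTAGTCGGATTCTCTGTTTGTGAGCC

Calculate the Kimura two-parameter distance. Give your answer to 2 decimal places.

0.49

Of 43 sites, 12 differences are transitions and 2 are transversions, so P = 12/43 ≈ 0.27907 and Q = 2/43 ≈ 0.046512.
Under the Kimura two-parameter model, d = −½ ln(1 − 2P − Q) − ¼ ln(1 − 2Q).
1 − 2P − Q = 0.395348, giving −½ ln(0.395348) = 0.463994.
1 − 2Q = 0.906976, giving −¼ ln(0.906976) = 0.024410.
d = 0.463994 + 0.024410 = 0.488404.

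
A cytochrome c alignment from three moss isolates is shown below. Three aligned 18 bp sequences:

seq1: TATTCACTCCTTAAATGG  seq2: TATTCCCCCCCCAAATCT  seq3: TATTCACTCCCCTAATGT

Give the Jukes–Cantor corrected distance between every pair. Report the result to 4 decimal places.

seq1–seq2: 6/18 sites differ → p ≈ 0.333333, d = −0.75 ln(1 − 0.444444) = 0.440839 ≈ 0.4408.
seq1–seq3: 4/18 sites differ → p ≈ 0.222222, d = −0.75 ln(1 − 0.296296) = 0.263548 ≈ 0.2635.
seq2–seq3: 4/18 sites differ → p ≈ 0.222222, d = −0.75 ln(1 − 0.296296) = 0.263548 ≈ 0.2635.

d(seq1,seq2) = 0.4408, d(seq1,seq3) = 0.2635, d(seq2,seq3) = 0.2635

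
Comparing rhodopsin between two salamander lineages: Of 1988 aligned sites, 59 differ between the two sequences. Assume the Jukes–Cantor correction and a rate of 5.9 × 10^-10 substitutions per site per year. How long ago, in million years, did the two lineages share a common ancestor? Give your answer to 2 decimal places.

p = 59/1988 ≈ 0.029678.
d = −(3/4) ln(1 − 4p/3) = −0.75 ln(1 − 0.039571) = −0.75 ln(0.960429)
  = −0.75 × (-0.040375) = 0.030281 substitutions/site.
Under a molecular clock d = 2μt, so t = d/(2μ) = 0.030281 / (2 × 5.9 × 10^-10) = 25.66 million years.

25.66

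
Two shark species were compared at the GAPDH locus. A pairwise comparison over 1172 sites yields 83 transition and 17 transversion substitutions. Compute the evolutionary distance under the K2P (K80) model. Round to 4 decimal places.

0.0922

P = 83/1172 ≈ 0.070819 and Q = 17/1172 ≈ 0.014505.
Under the Kimura two-parameter model, d = −½ ln(1 − 2P − Q) − ¼ ln(1 − 2Q).
1 − 2P − Q = 0.843857, giving −½ ln(0.843857) = 0.084886.
1 − 2Q = 0.97099, giving −¼ ln(0.97099) = 0.007360.
d = 0.084886 + 0.007360 = 0.092246.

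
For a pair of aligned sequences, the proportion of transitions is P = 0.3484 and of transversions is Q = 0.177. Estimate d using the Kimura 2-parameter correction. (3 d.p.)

1.144

Under the Kimura two-parameter model, d = −½ ln(1 − 2P − Q) − ¼ ln(1 − 2Q).
1 − 2P − Q = 0.1262, giving −½ ln(0.1262) = 1.034944.
1 − 2Q = 0.646, giving −¼ ln(0.646) = 0.109239.
d = 1.034944 + 0.109239 = 1.144183.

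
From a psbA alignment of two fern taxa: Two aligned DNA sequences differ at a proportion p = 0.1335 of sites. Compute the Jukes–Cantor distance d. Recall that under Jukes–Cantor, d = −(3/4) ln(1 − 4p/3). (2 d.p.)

d = −(3/4) ln(1 − 4p/3) = −0.75 ln(1 − 0.178) = −0.75 ln(0.822)
  = −0.75 × (-0.196015) = 0.147011 substitutions/site.

0.15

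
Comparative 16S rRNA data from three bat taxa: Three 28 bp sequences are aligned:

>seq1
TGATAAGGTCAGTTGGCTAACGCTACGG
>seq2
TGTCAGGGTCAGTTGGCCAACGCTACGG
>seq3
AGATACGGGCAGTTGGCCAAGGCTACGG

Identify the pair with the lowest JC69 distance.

seq1–seq2: 4/28 differ, p = 0.143, d = 0.158.
seq1–seq3: 5/28 differ, p = 0.179, d = 0.204.
seq2–seq3: 6/28 differ, p = 0.214, d = 0.252.
The smallest distance is between seq1 and seq2.

seq1 and seq2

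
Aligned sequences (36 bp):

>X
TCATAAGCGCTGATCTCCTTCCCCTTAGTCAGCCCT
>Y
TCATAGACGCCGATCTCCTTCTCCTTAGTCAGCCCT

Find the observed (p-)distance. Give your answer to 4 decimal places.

0.1111

The sequences differ at 4 of 36 positions (sites 6, 7, 11, 22).
p = 4/36 = 0.111111… ≈ 0.1111 (to 4 d.p.).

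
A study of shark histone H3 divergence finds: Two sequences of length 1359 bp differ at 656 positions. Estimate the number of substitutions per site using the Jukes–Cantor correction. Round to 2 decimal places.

0.77

p = 656/1359 ≈ 0.482708.
d = −(3/4) ln(1 − 4p/3) = −0.75 ln(1 − 0.643611) = −0.75 ln(0.356389)
  = −0.75 × (-1.031732) = 0.773799 substitutions/site.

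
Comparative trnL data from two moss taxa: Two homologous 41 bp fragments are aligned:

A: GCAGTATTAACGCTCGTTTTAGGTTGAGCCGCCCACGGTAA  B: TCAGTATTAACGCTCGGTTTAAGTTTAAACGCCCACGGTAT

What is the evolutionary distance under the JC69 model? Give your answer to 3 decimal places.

0.194

The sequences differ at 7 of 41 sites (1, 17, 22, 26, 28, 29, 41), so p = 7/41 ≈ 0.170732.
d = −(3/4) ln(1 − 4p/3) = −0.75 ln(1 − 0.227643) = −0.75 ln(0.772357)
  = −0.75 × (-0.258308) = 0.193731 substitutions/site.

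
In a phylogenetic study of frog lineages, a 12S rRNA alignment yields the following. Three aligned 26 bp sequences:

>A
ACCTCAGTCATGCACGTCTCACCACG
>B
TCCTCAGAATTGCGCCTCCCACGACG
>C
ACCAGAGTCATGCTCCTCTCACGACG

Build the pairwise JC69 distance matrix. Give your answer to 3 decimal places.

A–B: 8/26 sites differ → p ≈ 0.307692, d = −0.75 ln(1 − 0.410256) = 0.396050 ≈ 0.396.
A–C: 5/26 sites differ → p ≈ 0.192308, d = −0.75 ln(1 − 0.256411) = 0.222200 ≈ 0.222.
B–C: 8/26 sites differ → p ≈ 0.307692, d = −0.75 ln(1 − 0.410256) = 0.396050 ≈ 0.396.

d(A,B) = 0.396, d(A,C) = 0.222, d(B,C) = 0.396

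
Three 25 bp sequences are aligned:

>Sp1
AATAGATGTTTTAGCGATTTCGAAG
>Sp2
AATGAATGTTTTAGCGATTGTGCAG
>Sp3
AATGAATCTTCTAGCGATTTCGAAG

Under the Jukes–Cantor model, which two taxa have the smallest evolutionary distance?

Sp1 and Sp3

Sp1–Sp2: 5/25 differ, p = 0.200, d = 0.233.
Sp1–Sp3: 4/25 differ, p = 0.160, d = 0.180.
Sp2–Sp3: 5/25 differ, p = 0.200, d = 0.233.
The smallest distance is between Sp1 and Sp3.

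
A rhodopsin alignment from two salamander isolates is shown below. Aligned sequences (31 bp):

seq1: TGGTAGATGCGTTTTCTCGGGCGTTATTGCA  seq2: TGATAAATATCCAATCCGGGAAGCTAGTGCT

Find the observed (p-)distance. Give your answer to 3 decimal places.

0.484

The sequences differ at 15 of 31 positions.
p = 15/31 = 0.483870… ≈ 0.484 (to 3 d.p.).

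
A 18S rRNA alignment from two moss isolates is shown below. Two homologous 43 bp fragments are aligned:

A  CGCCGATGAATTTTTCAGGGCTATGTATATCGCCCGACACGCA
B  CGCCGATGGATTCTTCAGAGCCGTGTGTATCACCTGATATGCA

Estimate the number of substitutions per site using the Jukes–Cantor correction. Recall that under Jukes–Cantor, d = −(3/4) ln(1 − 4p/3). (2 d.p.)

The sequences differ at 10 of 43 sites (9, 13, 19, 22, 23, 27, 32, 35, 38, 40), so p = 10/43 ≈ 0.232558.
d = −(3/4) ln(1 − 4p/3) = −0.75 ln(1 − 0.310077) = −0.75 ln(0.689923)
  = −0.75 × (-0.371175) = 0.278381 substitutions/site.

0.28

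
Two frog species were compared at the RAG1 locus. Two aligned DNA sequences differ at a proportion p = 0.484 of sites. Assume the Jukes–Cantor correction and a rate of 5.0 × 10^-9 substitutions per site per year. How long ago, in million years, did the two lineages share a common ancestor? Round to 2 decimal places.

77.74

d = −(3/4) ln(1 − 4p/3) = −0.75 ln(1 − 0.645333) = −0.75 ln(0.354667)
  = −0.75 × (-1.036576) = 0.777432 substitutions/site.
Under a molecular clock d = 2μt, so t = d/(2μ) = 0.777432 / (2 × 5.0 × 10^-9) = 77.74 million years.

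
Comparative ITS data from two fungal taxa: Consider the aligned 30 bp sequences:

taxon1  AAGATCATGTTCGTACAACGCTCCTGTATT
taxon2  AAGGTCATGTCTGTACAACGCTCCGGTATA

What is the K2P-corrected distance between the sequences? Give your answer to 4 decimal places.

Of 30 sites, 3 differences are transitions and 2 are transversions, so P = 3/30 = 0.1 and Q = 2/30 ≈ 0.066667.
Under the Kimura two-parameter model, d = −½ ln(1 − 2P − Q) − ¼ ln(1 − 2Q).
1 − 2P − Q = 0.733333, giving −½ ln(0.733333) = 0.155078.
1 − 2Q = 0.866666, giving −¼ ln(0.866666) = 0.035775.
d = 0.155078 + 0.035775 = 0.190853.

0.1909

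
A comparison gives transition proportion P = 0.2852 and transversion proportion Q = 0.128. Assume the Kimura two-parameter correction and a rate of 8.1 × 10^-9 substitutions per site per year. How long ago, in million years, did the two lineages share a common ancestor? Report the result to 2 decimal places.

41.56

Under the Kimura two-parameter model, d = −½ ln(1 − 2P − Q) − ¼ ln(1 − 2Q).
1 − 2P − Q = 0.3016, giving −½ ln(0.3016) = 0.599327.
1 − 2Q = 0.744, giving −¼ ln(0.744) = 0.073929.
d = 0.599327 + 0.073929 = 0.673256.
Under a molecular clock d = 2μt, so t = d/(2μ) = 0.673256 / (2 × 8.1 × 10^-9) = 41.56 million years.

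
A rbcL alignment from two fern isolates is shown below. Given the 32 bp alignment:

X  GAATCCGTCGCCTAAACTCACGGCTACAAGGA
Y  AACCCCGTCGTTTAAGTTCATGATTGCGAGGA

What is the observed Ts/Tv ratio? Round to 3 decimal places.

11.000

Transitions are A↔G and C↔T; transversions are all other mismatches.
Transitions: 11. Transversions: 1.
R = 11/1 = 11.000.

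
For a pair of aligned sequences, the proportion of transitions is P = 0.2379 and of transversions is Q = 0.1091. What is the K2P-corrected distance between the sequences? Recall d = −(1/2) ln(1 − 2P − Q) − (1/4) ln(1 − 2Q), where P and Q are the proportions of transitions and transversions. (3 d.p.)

Under the Kimura two-parameter model, d = −½ ln(1 − 2P − Q) − ¼ ln(1 − 2Q).
1 − 2P − Q = 0.4151, giving −½ ln(0.4151) = 0.439618.
1 − 2Q = 0.7818, giving −¼ ln(0.7818) = 0.061539.
d = 0.439618 + 0.061539 = 0.501157.

0.501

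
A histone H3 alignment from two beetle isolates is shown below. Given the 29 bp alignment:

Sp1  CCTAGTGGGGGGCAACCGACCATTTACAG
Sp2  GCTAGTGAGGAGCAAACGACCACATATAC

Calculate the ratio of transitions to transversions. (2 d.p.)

1.00

Transitions are A↔G and C↔T; transversions are all other mismatches.
Transitions: 4. Transversions: 4.
R = 4/4 = 1.00.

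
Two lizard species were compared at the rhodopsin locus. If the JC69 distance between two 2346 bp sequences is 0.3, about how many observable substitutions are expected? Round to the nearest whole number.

Invert JC69: p = (3/4)(1 − e^(−4d/3)) = 0.75 × (1 − e^(-0.4)) = 0.75 × (1 − 0.670320) = 0.247260.
Expected differing sites = pL ≈ 0.247260 × 2346 = 580.07196 ≈ 580.

580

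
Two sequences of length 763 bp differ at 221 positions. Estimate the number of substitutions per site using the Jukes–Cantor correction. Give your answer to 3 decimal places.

p = 221/763 ≈ 0.289646.
d = −(3/4) ln(1 − 4p/3) = −0.75 ln(1 − 0.386195) = −0.75 ln(0.613805)
  = −0.75 × (-0.488078) = 0.366059 substitutions/site.

0.366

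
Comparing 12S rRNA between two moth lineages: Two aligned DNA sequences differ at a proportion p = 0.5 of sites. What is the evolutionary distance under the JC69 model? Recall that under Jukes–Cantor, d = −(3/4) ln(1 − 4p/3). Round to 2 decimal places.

0.82

d = −(3/4) ln(1 − 4p/3) = −0.75 ln(1 − 0.666667) = −0.75 ln(0.333333)
  = −0.75 × (-1.098613) = 0.823960 substitutions/site.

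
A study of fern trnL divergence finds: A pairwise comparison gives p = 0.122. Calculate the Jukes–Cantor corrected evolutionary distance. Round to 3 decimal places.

d = −(3/4) ln(1 − 4p/3) = −0.75 ln(1 − 0.162667) = −0.75 ln(0.837333)
  = −0.75 × (-0.177533) = 0.133150 substitutions/site.

0.133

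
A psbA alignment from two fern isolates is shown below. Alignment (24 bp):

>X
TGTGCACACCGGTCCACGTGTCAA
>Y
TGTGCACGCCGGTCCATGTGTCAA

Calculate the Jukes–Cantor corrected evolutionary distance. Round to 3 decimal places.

The sequences differ at 2 of 24 sites (8, 17), so p = 2/24 ≈ 0.083333.
d = −(3/4) ln(1 − 4p/3) = −0.75 ln(1 − 0.111111) = −0.75 ln(0.888889)
  = −0.75 × (-0.117783) = 0.088337 substitutions/site.

0.088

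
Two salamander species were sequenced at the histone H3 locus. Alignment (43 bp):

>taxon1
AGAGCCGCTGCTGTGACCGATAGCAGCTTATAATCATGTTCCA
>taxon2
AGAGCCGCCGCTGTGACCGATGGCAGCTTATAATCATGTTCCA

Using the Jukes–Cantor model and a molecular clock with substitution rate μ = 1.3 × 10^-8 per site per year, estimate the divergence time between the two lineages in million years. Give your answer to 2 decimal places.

The sequences differ at 2 of 43 sites (9, 22), so p = 2/43 ≈ 0.046512.
d = −(3/4) ln(1 − 4p/3) = −0.75 ln(1 − 0.062016) = −0.75 ln(0.937984)
  = −0.75 × (-0.064022) = 0.048017 substitutions/site.
Under a molecular clock d = 2μt, so t = d/(2μ) = 0.048017 / (2 × 1.3 × 10^-8) = 1.85 million years.

1.85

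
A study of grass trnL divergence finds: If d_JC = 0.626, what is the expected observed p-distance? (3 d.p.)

p = (3/4)(1 − e^(−4d/3)) = 0.75 × (1 − e^(-0.834667)) = 0.75 × (1 − 0.434019) = 0.424486.

0.424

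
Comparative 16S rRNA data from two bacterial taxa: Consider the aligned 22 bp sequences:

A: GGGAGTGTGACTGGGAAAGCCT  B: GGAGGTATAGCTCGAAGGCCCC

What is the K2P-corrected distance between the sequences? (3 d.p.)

1.249

Of 22 sites, 9 differences are transitions and 2 are transversions, so P = 9/22 ≈ 0.409091 and Q = 2/22 ≈ 0.090909.
Under the Kimura two-parameter model, d = −½ ln(1 − 2P − Q) − ¼ ln(1 − 2Q).
1 − 2P − Q = 0.090909, giving −½ ln(0.090909) = 1.198948.
1 − 2Q = 0.818182, giving −¼ ln(0.818182) = 0.050168.
d = 1.198948 + 0.050168 = 1.249116.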